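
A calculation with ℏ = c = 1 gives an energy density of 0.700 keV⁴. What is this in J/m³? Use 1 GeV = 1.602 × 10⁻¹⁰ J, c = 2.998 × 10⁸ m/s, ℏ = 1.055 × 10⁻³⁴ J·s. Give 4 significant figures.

[E]/[L]³ = [E]⁴/(ℏc)³; restore (ℏc)⁻³.
1 GeV⁴ → 1/(ℏc)³ × (1 GeV in J)⁴ = 2.082 × 10³⁷ J/m³.
Convert the energy scale: 0.700 keV⁴ = 7.00 × 10⁻²⁵ GeV⁴.
Result: 7.00 × 10⁻²⁵ × 2.082 × 10³⁷ = 1.457 × 10¹³ J/m³.

1.457 × 10¹³ J/m³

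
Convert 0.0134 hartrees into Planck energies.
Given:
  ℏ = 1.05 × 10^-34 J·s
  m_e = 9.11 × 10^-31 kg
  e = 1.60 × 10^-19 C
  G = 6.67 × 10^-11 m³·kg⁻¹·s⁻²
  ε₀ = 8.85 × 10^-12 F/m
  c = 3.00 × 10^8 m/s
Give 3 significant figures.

3.00 × 10^-29

hartree: E_h = m_e e⁴/(4πε₀ℏ)² = 4.38 × 10^-18 J
Planck energy: E_P = √(ℏc⁵/G) = 1.96 × 10^9 J
0.0134 × 4.38 × 10^-18 / 1.96 × 10^9 = 3.00 × 10^-29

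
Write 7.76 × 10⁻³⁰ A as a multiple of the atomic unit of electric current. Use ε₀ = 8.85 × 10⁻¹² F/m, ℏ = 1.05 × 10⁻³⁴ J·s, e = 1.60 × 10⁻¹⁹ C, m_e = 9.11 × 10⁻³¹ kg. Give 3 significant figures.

atomic unit of electric current: I_au = e E_h/ℏ = m_e e⁵/((4πε₀)²ℏ³) = 6.67 × 10⁻³ A.
7.76 × 10⁻³⁰ / 6.67 × 10⁻³ = 1.16 × 10⁻²⁷

1.16 × 10⁻²⁷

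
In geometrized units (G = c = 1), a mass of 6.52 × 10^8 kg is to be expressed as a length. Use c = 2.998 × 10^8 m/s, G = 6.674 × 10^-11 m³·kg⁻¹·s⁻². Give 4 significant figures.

In G = c = 1 units mass has dimensions of length; the conversion factor is G/c².
6.52 × 10^8 kg × (G/c²) = 4.841 × 10^-19 m

4.841 × 10^-19 m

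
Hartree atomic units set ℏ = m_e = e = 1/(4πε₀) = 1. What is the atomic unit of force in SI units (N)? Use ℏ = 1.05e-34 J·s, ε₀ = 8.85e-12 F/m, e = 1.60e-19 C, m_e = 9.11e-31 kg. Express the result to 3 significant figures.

The unique combination of the constants set to 1 with dimensions of force is F_au = E_h/a₀ = m_e²e⁶/((4πε₀)³ℏ⁴).
E_h = 4.38e-18 J
a₀ = 5.26e-11 m
E_h/a₀ = 8.33e-8 N

8.33e-8 N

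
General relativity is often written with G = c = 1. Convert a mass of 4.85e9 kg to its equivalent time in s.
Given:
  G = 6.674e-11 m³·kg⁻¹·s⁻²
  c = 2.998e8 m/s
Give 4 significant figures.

1.201e-26 s

Mass → time via G/c³.
4.85e9 kg × (G/c³) = 1.201e-26 s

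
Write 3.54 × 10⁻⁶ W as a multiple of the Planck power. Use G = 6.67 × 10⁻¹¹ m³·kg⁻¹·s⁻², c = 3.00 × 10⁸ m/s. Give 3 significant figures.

9.72 × 10⁻⁵⁹

Planck power: P_P = c⁵/G = 3.64 × 10⁵² W.
3.54 × 10⁻⁶ / 3.64 × 10⁵² = 9.72 × 10⁻⁵⁹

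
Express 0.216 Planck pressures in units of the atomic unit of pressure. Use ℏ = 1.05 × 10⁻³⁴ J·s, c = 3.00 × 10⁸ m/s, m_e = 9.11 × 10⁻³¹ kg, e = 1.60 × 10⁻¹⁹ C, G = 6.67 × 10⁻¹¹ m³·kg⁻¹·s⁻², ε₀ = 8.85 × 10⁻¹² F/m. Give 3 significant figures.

Planck pressure: p_P = c⁷/(ℏG²) = 4.68 × 10¹¹³ Pa
atomic unit of pressure: P_au = E_h/a₀³ = m_e⁴e¹⁰/((4πε₀)⁵ℏ⁸) = 3.01 × 10¹³ Pa
0.216 × 4.68 × 10¹¹³ / 3.01 × 10¹³ = 3.36 × 10⁹⁹

3.36 × 10⁹⁹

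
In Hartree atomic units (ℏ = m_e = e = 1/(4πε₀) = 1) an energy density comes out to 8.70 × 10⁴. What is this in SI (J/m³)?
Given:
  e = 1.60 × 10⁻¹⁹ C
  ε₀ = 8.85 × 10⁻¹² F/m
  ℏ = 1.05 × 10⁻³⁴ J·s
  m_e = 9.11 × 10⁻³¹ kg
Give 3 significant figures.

One atomic unit of energy density: u_au = E_h/a₀³ = m_e⁴e¹⁰/((4πε₀)⁵ℏ⁸) = 3.01 × 10¹³ J/m³.
8.70 × 10⁴ × 3.01 × 10¹³ J/m³ = 2.62 × 10¹⁸ J/m³

2.62 × 10¹⁸ J/m³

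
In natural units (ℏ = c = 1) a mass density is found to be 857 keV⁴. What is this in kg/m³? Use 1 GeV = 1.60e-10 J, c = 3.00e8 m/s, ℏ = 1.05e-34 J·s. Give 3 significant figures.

Mass density is [E]/(c²[L]³) = [E]⁴/(ℏ³c⁵).
1 GeV⁴ → 1/(ℏ³c⁵) × (1 GeV in J)⁴ = 2.33e20 kg/m³.
Convert the energy scale: 857 keV⁴ = 8.57e-22 GeV⁴.
Result: 8.57e-22 × 2.33e20 = 0.200 kg/m³.

0.200 kg/m³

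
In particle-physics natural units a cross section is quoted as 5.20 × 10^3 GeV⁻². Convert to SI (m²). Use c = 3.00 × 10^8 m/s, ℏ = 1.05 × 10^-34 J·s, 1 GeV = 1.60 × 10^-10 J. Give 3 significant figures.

Area is [L]² = [E]⁻²·(ℏc)²; restore (ℏc)².
1 GeV⁻² → (ℏc)² × (1 GeV in J)⁻² = 3.88 × 10^-32 m².
Result: 5.20 × 10^3 × 3.88 × 10^-32 = 2.02 × 10^-28 m².

2.02 × 10^-28 m²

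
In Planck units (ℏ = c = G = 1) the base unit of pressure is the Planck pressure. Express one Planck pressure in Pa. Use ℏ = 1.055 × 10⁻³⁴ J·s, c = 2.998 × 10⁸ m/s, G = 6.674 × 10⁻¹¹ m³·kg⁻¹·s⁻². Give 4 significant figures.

4.632 × 10¹¹³ Pa

p_P = c⁷/(ℏG²)
  = 2.177 × 10⁵⁹ / 4.699 × 10⁻⁵⁵
  = 4.632 × 10¹¹³ Pa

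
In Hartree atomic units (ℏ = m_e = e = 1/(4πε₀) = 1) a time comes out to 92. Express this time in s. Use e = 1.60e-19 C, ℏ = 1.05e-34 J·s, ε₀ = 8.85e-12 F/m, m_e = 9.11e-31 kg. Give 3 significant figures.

One atomic unit of time: τ_au = (4πε₀)²ℏ³/(m_e e⁴) = 2.40e-17 s.
92 × 2.40e-17 s = 2.21e-15 s

2.21e-15 s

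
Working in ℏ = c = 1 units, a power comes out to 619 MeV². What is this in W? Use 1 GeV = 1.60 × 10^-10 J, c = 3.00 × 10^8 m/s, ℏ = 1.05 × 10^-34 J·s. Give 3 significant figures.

Power is [E]/[T] = [E]²/ℏ.
1 GeV² → 1/ℏ × (1 GeV in J)² = 2.44 × 10^14 W.
Convert the energy scale: 619 MeV² = 6.19 × 10^-4 GeV².
Result: 6.19 × 10^-4 × 2.44 × 10^14 = 1.51 × 10^11 W.

1.51 × 10^11 W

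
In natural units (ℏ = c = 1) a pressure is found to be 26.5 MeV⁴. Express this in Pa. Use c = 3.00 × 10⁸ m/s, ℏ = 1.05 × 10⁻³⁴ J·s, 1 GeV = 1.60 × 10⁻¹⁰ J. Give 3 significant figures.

5.56 × 10²⁶ Pa

Pressure is [E]/[L]³ = [E]⁴/(ℏc)³.
1 GeV⁴ → 1/(ℏc)³ × (1 GeV in J)⁴ = 2.10 × 10³⁷ Pa.
Convert the energy scale: 26.5 MeV⁴ = 2.65 × 10⁻¹¹ GeV⁴.
Result: 2.65 × 10⁻¹¹ × 2.10 × 10³⁷ = 5.56 × 10²⁶ Pa.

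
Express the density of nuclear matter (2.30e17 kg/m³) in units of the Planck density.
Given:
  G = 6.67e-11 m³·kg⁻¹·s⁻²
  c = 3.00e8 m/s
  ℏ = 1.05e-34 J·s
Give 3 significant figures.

4.42e-80

Planck density: ρ_P = c⁵/(ℏG²) = 5.20e96 kg/m³.
2.30e17 / 5.20e96 = 4.42e-80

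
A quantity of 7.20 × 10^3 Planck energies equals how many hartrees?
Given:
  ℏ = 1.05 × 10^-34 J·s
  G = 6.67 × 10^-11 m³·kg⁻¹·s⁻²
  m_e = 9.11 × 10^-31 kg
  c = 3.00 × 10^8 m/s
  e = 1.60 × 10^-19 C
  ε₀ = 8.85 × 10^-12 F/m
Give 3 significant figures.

3.22 × 10^30

Planck energy: E_P = √(ℏc⁵/G) = 1.96 × 10^9 J
hartree: E_h = m_e e⁴/(4πε₀ℏ)² = 4.38 × 10^-18 J
7.20 × 10^3 × 1.96 × 10^9 / 4.38 × 10^-18 = 3.22 × 10^30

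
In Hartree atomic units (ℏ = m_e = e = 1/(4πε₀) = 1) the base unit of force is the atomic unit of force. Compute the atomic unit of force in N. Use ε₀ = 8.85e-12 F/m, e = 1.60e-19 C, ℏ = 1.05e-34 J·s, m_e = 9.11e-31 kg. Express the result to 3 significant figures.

8.33e-8 N

F_au = E_h/a₀ = m_e²e⁶/((4πε₀)³ℏ⁴)
E_h = 4.38e-18 J
a₀ = 5.26e-11 m
E_h/a₀ = 8.33e-8 N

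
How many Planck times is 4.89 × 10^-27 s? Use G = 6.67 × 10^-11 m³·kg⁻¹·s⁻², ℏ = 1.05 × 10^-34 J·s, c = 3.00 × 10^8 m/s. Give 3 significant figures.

Planck time: t_P = √(ℏG/c⁵) = 5.37 × 10^-44 s.
4.89 × 10^-27 / 5.37 × 10^-44 = 9.11 × 10^16

9.11 × 10^16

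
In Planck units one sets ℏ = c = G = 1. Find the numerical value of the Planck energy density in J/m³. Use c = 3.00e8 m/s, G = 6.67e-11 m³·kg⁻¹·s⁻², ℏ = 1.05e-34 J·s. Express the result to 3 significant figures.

4.68e113 J/m³

u_P = c⁷/(ℏG²)
  = 2.19e59 / 4.67e-55
  = 4.68e113 J/m³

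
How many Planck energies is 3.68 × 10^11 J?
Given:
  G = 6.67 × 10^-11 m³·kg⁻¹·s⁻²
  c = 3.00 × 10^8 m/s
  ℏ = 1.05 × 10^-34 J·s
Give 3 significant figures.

188

Planck energy: E_P = √(ℏc⁵/G) = 1.96 × 10^9 J.
3.68 × 10^11 / 1.96 × 10^9 = 188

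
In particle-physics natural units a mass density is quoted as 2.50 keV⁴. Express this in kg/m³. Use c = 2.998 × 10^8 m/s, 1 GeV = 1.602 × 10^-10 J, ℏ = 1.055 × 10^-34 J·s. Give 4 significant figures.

5.790 × 10^-4 kg/m³

Mass density is [E]/(c²[L]³) = [E]⁴/(ℏ³c⁵).
1 GeV⁴ → 1/(ℏ³c⁵) × (1 GeV in J)⁴ = 2.316 × 10^20 kg/m³.
Convert the energy scale: 2.50 keV⁴ = 2.50 × 10^-24 GeV⁴.
Result: 2.50 × 10^-24 × 2.316 × 10^20 = 5.790 × 10^-4 kg/m³.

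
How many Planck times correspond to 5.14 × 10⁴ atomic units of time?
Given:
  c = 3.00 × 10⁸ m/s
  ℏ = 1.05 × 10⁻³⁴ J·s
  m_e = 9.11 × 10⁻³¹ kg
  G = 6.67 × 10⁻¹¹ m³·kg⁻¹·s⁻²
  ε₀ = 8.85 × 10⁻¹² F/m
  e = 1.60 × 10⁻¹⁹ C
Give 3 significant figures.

2.30 × 10³¹

atomic unit of time: τ_au = (4πε₀)²ℏ³/(m_e e⁴) = 2.40 × 10⁻¹⁷ s
Planck time: t_P = √(ℏG/c⁵) = 5.37 × 10⁻⁴⁴ s
5.14 × 10⁴ × 2.40 × 10⁻¹⁷ / 5.37 × 10⁻⁴⁴ = 2.30 × 10³¹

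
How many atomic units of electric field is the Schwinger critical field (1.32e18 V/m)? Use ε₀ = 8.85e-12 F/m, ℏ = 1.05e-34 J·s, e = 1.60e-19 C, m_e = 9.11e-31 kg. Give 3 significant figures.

2.54e6

atomic unit of electric field: E_au = E_h/(e a₀) = m_e²e⁵/((4πε₀)³ℏ⁴) = 5.20e11 V/m.
1.32e18 / 5.20e11 = 2.54e6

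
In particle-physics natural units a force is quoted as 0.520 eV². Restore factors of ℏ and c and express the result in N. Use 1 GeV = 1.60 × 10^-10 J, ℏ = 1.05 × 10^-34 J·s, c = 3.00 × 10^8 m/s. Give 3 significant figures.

Force is [E]/[L] = [E]²/(ℏc); restore (ℏc)⁻¹.
1 GeV² → 1/(ℏc) × (1 GeV in J)² = 8.13 × 10^5 N.
Convert the energy scale: 0.520 eV² = 5.20 × 10^-19 GeV².
Result: 5.20 × 10^-19 × 8.13 × 10^5 = 4.23 × 10^-13 N.

4.23 × 10^-13 N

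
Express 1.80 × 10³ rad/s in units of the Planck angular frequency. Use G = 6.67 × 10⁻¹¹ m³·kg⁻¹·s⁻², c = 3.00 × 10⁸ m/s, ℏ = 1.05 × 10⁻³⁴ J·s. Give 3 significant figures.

9.66 × 10⁻⁴¹

Planck angular frequency: ω_P = √(c⁵/(ℏG)) = 1.86 × 10⁴³ rad/s.
1.80 × 10³ / 1.86 × 10⁴³ = 9.66 × 10⁻⁴¹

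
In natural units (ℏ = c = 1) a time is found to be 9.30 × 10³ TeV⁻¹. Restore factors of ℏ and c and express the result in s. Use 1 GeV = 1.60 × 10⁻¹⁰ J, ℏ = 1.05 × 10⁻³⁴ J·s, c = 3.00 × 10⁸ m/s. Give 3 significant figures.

A time is [E]⁻¹ in ℏ=c=1; restore one factor of ℏ.
1 GeV⁻¹ → ℏ × (1 GeV in J)⁻¹ = 6.56 × 10⁻²⁵ s.
Convert the energy scale: 9.30 × 10³ TeV⁻¹ = 9.30 GeV⁻¹.
Result: 9.30 × 6.56 × 10⁻²⁵ = 6.10 × 10⁻²⁴ s.

6.10 × 10⁻²⁴ s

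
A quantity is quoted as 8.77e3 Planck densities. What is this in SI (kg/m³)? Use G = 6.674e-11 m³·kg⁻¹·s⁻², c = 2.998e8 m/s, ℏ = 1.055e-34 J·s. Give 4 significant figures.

4.520e100 kg/m³

One Planck density: ρ_P = c⁵/(ℏG²) = 5.154e96 kg/m³.
8.77e3 × 5.154e96 kg/m³ = 4.520e100 kg/m³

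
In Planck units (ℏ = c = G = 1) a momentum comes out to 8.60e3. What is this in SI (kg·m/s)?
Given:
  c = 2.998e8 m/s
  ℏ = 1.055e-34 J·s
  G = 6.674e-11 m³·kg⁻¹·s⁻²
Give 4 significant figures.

5.613e4 kg·m/s

One Planck momentum: p_P = √(ℏc³/G) = 6.527 kg·m/s.
8.60e3 × 6.527 kg·m/s = 5.613e4 kg·m/s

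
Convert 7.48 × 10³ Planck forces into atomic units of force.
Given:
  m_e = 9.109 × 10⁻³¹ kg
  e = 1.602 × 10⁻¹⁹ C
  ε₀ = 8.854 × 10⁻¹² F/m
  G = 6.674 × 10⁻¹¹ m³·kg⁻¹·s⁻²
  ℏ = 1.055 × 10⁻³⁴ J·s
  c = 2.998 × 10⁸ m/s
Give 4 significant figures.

Planck force: F_P = c⁴/G = 1.210 × 10⁴⁴ N
atomic unit of force: F_au = E_h/a₀ = m_e²e⁶/((4πε₀)³ℏ⁴) = 8.220 × 10⁻⁸ N
7.48 × 10³ × 1.210 × 10⁴⁴ / 8.220 × 10⁻⁸ = 1.101 × 10⁵⁵

1.101 × 10⁵⁵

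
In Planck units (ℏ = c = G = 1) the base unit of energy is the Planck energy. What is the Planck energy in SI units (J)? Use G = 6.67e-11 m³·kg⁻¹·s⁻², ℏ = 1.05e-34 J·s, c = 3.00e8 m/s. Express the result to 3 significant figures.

1.96e9 J

E_P = √(ℏc⁵/G)
  = √(3.83e18)
  = 1.96e9 J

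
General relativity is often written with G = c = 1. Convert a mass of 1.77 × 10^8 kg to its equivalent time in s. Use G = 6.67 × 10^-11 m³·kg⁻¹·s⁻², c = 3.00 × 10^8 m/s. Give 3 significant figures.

Mass → time via G/c³.
1.77 × 10^8 kg × (G/c³) = 4.37 × 10^-28 s

4.37 × 10^-28 s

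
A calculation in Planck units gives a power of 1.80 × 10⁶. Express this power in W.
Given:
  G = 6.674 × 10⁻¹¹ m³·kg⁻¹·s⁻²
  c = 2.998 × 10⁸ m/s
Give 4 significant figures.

6.532 × 10⁵⁸ W

One Planck power: P_P = c⁵/G = 3.629 × 10⁵² W.
1.80 × 10⁶ × 3.629 × 10⁵² W = 6.532 × 10⁵⁸ W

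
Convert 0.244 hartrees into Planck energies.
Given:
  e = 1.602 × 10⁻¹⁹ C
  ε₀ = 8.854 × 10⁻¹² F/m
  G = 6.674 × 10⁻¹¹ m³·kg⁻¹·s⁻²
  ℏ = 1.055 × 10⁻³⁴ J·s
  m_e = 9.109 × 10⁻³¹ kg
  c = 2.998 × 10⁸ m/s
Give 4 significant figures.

hartree: E_h = m_e e⁴/(4πε₀ℏ)² = 4.354 × 10⁻¹⁸ J
Planck energy: E_P = √(ℏc⁵/G) = 1.957 × 10⁹ J
0.244 × 4.354 × 10⁻¹⁸ / 1.957 × 10⁹ = 5.430 × 10⁻²⁸

5.430 × 10⁻²⁸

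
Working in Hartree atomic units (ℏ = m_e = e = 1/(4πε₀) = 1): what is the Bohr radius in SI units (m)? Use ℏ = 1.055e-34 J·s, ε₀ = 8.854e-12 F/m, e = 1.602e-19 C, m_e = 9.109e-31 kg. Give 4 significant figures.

5.297e-11 m

From ℏ = m_e = e = 1/(4πε₀) = 1 the length scale is a₀ = 4πε₀ℏ²/(m_e e²).
  = 1.238e-78 / 2.338e-68
  = 5.297e-11 m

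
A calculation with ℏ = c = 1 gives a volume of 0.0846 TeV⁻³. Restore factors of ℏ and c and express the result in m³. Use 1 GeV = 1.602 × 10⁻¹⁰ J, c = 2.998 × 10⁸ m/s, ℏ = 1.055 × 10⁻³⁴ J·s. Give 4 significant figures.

Volume is [L]³ = [E]⁻³·(ℏc)³.
1 GeV⁻³ → (ℏc)³ × (1 GeV in J)⁻³ = 7.696 × 10⁻⁴⁸ m³.
Convert the energy scale: 0.0846 TeV⁻³ = 8.46 × 10⁻¹¹ GeV⁻³.
Result: 8.46 × 10⁻¹¹ × 7.696 × 10⁻⁴⁸ = 6.511 × 10⁻⁵⁸ m³.

6.511 × 10⁻⁵⁸ m³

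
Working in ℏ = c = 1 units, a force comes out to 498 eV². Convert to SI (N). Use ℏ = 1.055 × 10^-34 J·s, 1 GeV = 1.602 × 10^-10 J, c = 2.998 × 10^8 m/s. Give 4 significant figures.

Force is [E]/[L] = [E]²/(ℏc); restore (ℏc)⁻¹.
1 GeV² → 1/(ℏc) × (1 GeV in J)² = 8.114 × 10^5 N.
Convert the energy scale: 498 eV² = 4.98 × 10^-16 GeV².
Result: 4.98 × 10^-16 × 8.114 × 10^5 = 4.041 × 10^-10 N.

4.041 × 10^-10 N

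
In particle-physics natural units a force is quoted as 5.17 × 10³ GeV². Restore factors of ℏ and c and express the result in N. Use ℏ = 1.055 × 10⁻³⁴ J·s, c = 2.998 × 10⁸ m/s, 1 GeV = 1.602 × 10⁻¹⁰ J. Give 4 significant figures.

Force is [E]/[L] = [E]²/(ℏc); restore (ℏc)⁻¹.
1 GeV² → 1/(ℏc) × (1 GeV in J)² = 8.114 × 10⁵ N.
Result: 5.17 × 10³ × 8.114 × 10⁵ = 4.195 × 10⁹ N.

4.195 × 10⁹ N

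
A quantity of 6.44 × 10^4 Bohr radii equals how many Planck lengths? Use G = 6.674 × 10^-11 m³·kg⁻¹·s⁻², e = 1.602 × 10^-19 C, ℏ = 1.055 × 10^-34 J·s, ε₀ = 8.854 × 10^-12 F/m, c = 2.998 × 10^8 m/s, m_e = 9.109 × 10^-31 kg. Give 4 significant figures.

2.110 × 10^29

Bohr radius: a₀ = 4πε₀ℏ²/(m_e e²) = 5.297 × 10^-11 m
Planck length: ℓ_P = √(ℏG/c³) = 1.616 × 10^-35 m
6.44 × 10^4 × 5.297 × 10^-11 / 1.616 × 10^-35 = 2.110 × 10^29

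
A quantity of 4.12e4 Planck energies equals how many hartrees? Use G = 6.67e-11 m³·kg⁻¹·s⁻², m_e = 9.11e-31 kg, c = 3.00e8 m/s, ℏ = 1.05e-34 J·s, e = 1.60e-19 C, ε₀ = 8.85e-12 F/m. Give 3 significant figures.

Planck energy: E_P = √(ℏc⁵/G) = 1.96e9 J
hartree: E_h = m_e e⁴/(4πε₀ℏ)² = 4.38e-18 J
4.12e4 × 1.96e9 / 4.38e-18 = 1.84e31

1.84e31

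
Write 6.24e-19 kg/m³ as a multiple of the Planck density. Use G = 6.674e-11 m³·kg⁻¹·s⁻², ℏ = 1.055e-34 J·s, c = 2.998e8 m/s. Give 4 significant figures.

1.211e-115

Planck density: ρ_P = c⁵/(ℏG²) = 5.154e96 kg/m³.
6.24e-19 / 5.154e96 = 1.211e-115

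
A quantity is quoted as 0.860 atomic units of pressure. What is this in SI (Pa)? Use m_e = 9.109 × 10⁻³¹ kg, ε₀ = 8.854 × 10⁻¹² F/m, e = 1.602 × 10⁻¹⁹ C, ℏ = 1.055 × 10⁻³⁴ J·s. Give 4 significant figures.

One atomic unit of pressure: P_au = E_h/a₀³ = m_e⁴e¹⁰/((4πε₀)⁵ℏ⁸) = 2.929 × 10¹³ Pa.
0.860 × 2.929 × 10¹³ Pa = 2.519 × 10¹³ Pa

2.519 × 10¹³ Pa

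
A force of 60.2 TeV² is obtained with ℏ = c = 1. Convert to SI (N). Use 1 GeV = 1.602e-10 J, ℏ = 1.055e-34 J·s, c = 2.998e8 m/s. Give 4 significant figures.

Force is [E]/[L] = [E]²/(ℏc); restore (ℏc)⁻¹.
1 GeV² → 1/(ℏc) × (1 GeV in J)² = 8.114e5 N.
Convert the energy scale: 60.2 TeV² = 6.02e7 GeV².
Result: 6.02e7 × 8.114e5 = 4.885e13 N.

4.885e13 N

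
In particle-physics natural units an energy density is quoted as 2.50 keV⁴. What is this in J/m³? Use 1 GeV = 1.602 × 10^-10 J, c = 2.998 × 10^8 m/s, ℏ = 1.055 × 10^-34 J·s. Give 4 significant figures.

[E]/[L]³ = [E]⁴/(ℏc)³; restore (ℏc)⁻³.
1 GeV⁴ → 1/(ℏc)³ × (1 GeV in J)⁴ = 2.082 × 10^37 J/m³.
Convert the energy scale: 2.50 keV⁴ = 2.50 × 10^-24 GeV⁴.
Result: 2.50 × 10^-24 × 2.082 × 10^37 = 5.204 × 10^13 J/m³.

5.204 × 10^13 J/m³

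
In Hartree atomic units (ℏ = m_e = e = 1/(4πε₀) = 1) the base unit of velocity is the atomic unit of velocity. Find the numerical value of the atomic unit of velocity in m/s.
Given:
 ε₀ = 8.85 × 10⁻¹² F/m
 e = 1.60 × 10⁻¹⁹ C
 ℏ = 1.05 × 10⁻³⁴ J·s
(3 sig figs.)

v_au = e²/(4πε₀ℏ)
  = 2.56 × 10⁻³⁸ / 1.17 × 10⁻⁴⁴
  = 2.19 × 10⁶ m/s

2.19 × 10⁶ m/s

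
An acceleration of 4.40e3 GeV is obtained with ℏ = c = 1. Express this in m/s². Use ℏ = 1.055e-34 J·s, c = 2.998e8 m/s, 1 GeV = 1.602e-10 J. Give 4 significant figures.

Acceleration is [L]/[T]² = c·[E]/ℏ.
1 GeV → c/ℏ × (1 GeV in J) = 4.552e32 m/s².
Result: 4.40e3 × 4.552e32 = 2.003e36 m/s².

2.003e36 m/s²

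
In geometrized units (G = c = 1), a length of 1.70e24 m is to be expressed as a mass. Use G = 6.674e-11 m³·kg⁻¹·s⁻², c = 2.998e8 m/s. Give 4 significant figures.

2.289e51 kg

Length → mass via c²/G.
1.70e24 m × (c²/G) = 2.289e51 kg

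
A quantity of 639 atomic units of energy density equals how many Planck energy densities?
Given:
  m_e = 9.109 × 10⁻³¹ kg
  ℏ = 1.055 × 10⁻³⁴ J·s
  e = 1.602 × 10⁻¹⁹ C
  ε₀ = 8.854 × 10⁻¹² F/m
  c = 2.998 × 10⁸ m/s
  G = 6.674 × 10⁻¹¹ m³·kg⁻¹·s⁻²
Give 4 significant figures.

4.041 × 10⁻⁹⁸

atomic unit of energy density: u_au = E_h/a₀³ = m_e⁴e¹⁰/((4πε₀)⁵ℏ⁸) = 2.929 × 10¹³ J/m³
Planck energy density: u_P = c⁷/(ℏG²) = 4.632 × 10¹¹³ J/m³
639 × 2.929 × 10¹³ / 4.632 × 10¹¹³ = 4.041 × 10⁻⁹⁸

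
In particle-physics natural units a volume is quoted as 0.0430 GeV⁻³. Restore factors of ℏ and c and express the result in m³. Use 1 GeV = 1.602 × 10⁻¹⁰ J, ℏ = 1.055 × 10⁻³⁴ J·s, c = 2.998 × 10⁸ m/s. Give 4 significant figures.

3.309 × 10⁻⁴⁹ m³

Volume is [L]³ = [E]⁻³·(ℏc)³.
1 GeV⁻³ → (ℏc)³ × (1 GeV in J)⁻³ = 7.696 × 10⁻⁴⁸ m³.
Result: 0.0430 × 7.696 × 10⁻⁴⁸ = 3.309 × 10⁻⁴⁹ m³.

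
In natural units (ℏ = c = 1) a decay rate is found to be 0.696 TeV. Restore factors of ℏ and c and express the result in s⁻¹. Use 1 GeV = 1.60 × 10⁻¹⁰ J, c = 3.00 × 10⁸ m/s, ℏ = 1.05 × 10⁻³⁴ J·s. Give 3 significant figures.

1.06 × 10²⁷ s⁻¹

A rate is [E]/ℏ; divide by ℏ.
1 GeV → 1/ℏ × (1 GeV in J) = 1.52 × 10²⁴ s⁻¹.
Convert the energy scale: 0.696 TeV = 696 GeV.
Result: 696 × 1.52 × 10²⁴ = 1.06 × 10²⁷ s⁻¹.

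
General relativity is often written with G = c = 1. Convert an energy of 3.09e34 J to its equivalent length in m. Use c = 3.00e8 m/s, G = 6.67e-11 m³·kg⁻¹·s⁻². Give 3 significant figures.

Energy → length via G/c⁴.
3.09e34 J × (G/c⁴) = 2.54e-10 m

2.54e-10 m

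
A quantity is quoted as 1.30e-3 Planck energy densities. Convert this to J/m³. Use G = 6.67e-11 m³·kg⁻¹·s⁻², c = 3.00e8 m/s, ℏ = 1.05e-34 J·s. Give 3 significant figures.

6.09e110 J/m³

One Planck energy density: u_P = c⁷/(ℏG²) = 4.68e113 J/m³.
1.30e-3 × 4.68e113 J/m³ = 6.09e110 J/m³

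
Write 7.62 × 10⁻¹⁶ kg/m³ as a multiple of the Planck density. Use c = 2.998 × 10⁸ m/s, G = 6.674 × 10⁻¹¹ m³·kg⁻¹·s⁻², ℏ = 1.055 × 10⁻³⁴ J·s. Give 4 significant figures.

Planck density: ρ_P = c⁵/(ℏG²) = 5.154 × 10⁹⁶ kg/m³.
7.62 × 10⁻¹⁶ / 5.154 × 10⁹⁶ = 1.479 × 10⁻¹¹²

1.479 × 10⁻¹¹²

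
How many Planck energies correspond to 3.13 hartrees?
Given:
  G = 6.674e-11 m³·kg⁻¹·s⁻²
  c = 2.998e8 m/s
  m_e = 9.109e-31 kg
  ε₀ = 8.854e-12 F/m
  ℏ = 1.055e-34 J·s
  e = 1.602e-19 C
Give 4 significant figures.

6.965e-27

hartree: E_h = m_e e⁴/(4πε₀ℏ)² = 4.354e-18 J
Planck energy: E_P = √(ℏc⁵/G) = 1.957e9 J
3.13 × 4.354e-18 / 1.957e9 = 6.965e-27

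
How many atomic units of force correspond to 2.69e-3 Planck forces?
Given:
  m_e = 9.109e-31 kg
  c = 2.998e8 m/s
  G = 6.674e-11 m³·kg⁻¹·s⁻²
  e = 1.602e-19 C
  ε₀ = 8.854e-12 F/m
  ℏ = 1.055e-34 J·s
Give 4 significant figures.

Planck force: F_P = c⁴/G = 1.210e44 N
atomic unit of force: F_au = E_h/a₀ = m_e²e⁶/((4πε₀)³ℏ⁴) = 8.220e-8 N
2.69e-3 × 1.210e44 / 8.220e-8 = 3.961e48

3.961e48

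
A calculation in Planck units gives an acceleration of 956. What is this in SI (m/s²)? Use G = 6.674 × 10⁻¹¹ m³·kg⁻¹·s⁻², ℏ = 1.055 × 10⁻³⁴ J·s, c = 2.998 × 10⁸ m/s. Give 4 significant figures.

5.316 × 10⁵⁴ m/s²

One Planck acceleration: a_P = √(c⁷/(ℏG)) = 5.560 × 10⁵¹ m/s².
956 × 5.560 × 10⁵¹ m/s² = 5.316 × 10⁵⁴ m/s²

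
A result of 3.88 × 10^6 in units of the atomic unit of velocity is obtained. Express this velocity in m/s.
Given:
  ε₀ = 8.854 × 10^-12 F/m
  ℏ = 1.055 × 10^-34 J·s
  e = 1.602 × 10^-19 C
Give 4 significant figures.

8.483 × 10^12 m/s

One atomic unit of velocity: v_au = e²/(4πε₀ℏ) = 2.186 × 10^6 m/s.
3.88 × 10^6 × 2.186 × 10^6 m/s = 8.483 × 10^12 m/s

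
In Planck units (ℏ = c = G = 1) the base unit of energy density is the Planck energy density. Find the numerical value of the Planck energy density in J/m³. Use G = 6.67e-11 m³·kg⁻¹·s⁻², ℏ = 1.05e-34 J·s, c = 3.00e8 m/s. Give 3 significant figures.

4.68e113 J/m³

u_P = c⁷/(ℏG²)
  = 2.19e59 / 4.67e-55
  = 4.68e113 J/m³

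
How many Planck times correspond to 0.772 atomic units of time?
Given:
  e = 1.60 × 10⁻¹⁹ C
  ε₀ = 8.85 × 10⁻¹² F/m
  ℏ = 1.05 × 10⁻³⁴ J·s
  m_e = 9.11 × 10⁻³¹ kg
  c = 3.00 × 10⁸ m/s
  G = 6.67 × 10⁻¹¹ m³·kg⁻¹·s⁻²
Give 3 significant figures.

3.45 × 10²⁶

atomic unit of time: τ_au = (4πε₀)²ℏ³/(m_e e⁴) = 2.40 × 10⁻¹⁷ s
Planck time: t_P = √(ℏG/c⁵) = 5.37 × 10⁻⁴⁴ s
0.772 × 2.40 × 10⁻¹⁷ / 5.37 × 10⁻⁴⁴ = 3.45 × 10²⁶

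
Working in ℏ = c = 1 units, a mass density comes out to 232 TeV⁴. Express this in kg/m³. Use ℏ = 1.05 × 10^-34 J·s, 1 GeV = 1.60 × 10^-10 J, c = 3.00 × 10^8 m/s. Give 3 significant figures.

Mass density is [E]/(c²[L]³) = [E]⁴/(ℏ³c⁵).
1 GeV⁴ → 1/(ℏ³c⁵) × (1 GeV in J)⁴ = 2.33 × 10^20 kg/m³.
Convert the energy scale: 232 TeV⁴ = 2.32 × 10^14 GeV⁴.
Result: 2.32 × 10^14 × 2.33 × 10^20 = 5.40 × 10^34 kg/m³.

5.40 × 10^34 kg/m³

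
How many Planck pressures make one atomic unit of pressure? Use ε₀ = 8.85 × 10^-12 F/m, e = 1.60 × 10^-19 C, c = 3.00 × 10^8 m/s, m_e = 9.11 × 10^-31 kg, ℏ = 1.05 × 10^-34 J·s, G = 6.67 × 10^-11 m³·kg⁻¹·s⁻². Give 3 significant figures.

6.44 × 10^-101

atomic unit of pressure: P_au = E_h/a₀³ = m_e⁴e¹⁰/((4πε₀)⁵ℏ⁸) = 3.01 × 10^13 Pa
Planck pressure: p_P = c⁷/(ℏG²) = 4.68 × 10^113 Pa
ratio = 3.01 × 10^13 / 4.68 × 10^113 = 6.44 × 10^-101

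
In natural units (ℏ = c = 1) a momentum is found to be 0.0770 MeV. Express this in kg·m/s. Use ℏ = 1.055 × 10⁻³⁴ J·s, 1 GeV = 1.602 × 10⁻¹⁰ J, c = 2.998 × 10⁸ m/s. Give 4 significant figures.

Momentum is [E]/c; divide by c.
1 GeV → 1/c × (1 GeV in J) = 5.344 × 10⁻¹⁹ kg·m/s.
Convert the energy scale: 0.0770 MeV = 7.70 × 10⁻⁵ GeV.
Result: 7.70 × 10⁻⁵ × 5.344 × 10⁻¹⁹ = 4.115 × 10⁻²³ kg·m/s.

4.115 × 10⁻²³ kg·m/s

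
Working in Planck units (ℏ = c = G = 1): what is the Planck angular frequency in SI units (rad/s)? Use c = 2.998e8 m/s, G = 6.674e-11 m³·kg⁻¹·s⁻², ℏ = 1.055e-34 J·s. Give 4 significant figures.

1.855e43 rad/s

From ℏ = c = G = 1 the angular frequency scale is ω_P = √(c⁵/(ℏG)).
  = √(3.440e86)
  = 1.855e43 rad/s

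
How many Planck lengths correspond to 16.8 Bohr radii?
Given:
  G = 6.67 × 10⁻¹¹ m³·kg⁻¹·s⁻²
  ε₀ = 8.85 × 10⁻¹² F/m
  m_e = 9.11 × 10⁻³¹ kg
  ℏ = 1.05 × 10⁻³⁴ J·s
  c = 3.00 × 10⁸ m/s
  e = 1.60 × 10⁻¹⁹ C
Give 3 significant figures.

Bohr radius: a₀ = 4πε₀ℏ²/(m_e e²) = 5.26 × 10⁻¹¹ m
Planck length: ℓ_P = √(ℏG/c³) = 1.61 × 10⁻³⁵ m
16.8 × 5.26 × 10⁻¹¹ / 1.61 × 10⁻³⁵ = 5.48 × 10²⁵

5.48 × 10²⁵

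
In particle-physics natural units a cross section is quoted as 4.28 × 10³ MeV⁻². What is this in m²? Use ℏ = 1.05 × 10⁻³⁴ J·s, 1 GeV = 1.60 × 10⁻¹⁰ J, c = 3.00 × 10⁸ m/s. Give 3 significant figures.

Area is [L]² = [E]⁻²·(ℏc)²; restore (ℏc)².
1 GeV⁻² → (ℏc)² × (1 GeV in J)⁻² = 3.88 × 10⁻³² m².
Convert the energy scale: 4.28 × 10³ MeV⁻² = 4.28 × 10⁹ GeV⁻².
Result: 4.28 × 10⁹ × 3.88 × 10⁻³² = 1.66 × 10⁻²² m².

1.66 × 10⁻²² m²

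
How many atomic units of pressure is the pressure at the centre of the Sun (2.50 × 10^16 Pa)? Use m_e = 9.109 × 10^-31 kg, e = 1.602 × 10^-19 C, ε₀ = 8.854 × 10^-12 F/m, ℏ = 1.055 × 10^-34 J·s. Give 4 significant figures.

853.5

atomic unit of pressure: P_au = E_h/a₀³ = m_e⁴e¹⁰/((4πε₀)⁵ℏ⁸) = 2.929 × 10^13 Pa.
2.50 × 10^16 / 2.929 × 10^13 = 853.5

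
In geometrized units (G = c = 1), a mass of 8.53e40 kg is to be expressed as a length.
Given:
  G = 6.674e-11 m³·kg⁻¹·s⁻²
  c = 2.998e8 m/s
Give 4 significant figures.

In G = c = 1 units mass has dimensions of length; the conversion factor is G/c².
8.53e40 kg × (G/c²) = 6.334e13 m

6.334e13 m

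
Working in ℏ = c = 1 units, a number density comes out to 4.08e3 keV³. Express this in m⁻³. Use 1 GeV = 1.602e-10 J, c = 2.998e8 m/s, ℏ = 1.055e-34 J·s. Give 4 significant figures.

Number density is [L]⁻³ = [E]³/(ℏc)³.
1 GeV³ → 1/(ℏc)³ × (1 GeV in J)³ = 1.299e47 m⁻³.
Convert the energy scale: 4.08e3 keV³ = 4.08e-15 GeV³.
Result: 4.08e-15 × 1.299e47 = 5.301e32 m⁻³.

5.301e32 m⁻³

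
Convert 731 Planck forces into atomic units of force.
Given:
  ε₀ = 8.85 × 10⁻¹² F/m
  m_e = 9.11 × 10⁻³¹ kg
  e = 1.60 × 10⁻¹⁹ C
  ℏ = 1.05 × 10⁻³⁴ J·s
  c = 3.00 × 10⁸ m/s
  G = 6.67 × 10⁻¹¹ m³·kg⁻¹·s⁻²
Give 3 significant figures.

Planck force: F_P = c⁴/G = 1.21 × 10⁴⁴ N
atomic unit of force: F_au = E_h/a₀ = m_e²e⁶/((4πε₀)³ℏ⁴) = 8.33 × 10⁻⁸ N
731 × 1.21 × 10⁴⁴ / 8.33 × 10⁻⁸ = 1.07 × 10⁵⁴

1.07 × 10⁵⁴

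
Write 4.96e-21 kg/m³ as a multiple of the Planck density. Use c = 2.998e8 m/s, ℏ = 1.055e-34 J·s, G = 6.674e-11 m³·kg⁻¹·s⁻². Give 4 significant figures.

9.624e-118

Planck density: ρ_P = c⁵/(ℏG²) = 5.154e96 kg/m³.
4.96e-21 / 5.154e96 = 9.624e-118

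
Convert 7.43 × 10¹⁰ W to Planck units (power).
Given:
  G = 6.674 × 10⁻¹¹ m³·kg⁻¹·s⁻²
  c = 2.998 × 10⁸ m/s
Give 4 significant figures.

Planck power: P_P = c⁵/G = 3.629 × 10⁵² W.
7.43 × 10¹⁰ / 3.629 × 10⁵² = 2.047 × 10⁻⁴²

2.047 × 10⁻⁴²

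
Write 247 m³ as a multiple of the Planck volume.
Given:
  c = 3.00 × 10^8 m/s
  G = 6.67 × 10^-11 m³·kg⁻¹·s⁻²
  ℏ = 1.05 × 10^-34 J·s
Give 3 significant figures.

5.91 × 10^106

Planck volume: V_P = (ℏG/c³)^(3/2) = 4.18 × 10^-105 m³.
247 / 4.18 × 10^-105 = 5.91 × 10^106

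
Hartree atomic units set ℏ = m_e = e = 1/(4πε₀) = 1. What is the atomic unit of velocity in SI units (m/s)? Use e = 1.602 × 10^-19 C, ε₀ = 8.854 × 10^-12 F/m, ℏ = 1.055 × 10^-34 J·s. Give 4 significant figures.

2.186 × 10^6 m/s

Dimensional analysis gives v_au = e²/(4πε₀ℏ).
  = 2.566 × 10^-38 / 1.174 × 10^-44
  = 2.186 × 10^6 m/s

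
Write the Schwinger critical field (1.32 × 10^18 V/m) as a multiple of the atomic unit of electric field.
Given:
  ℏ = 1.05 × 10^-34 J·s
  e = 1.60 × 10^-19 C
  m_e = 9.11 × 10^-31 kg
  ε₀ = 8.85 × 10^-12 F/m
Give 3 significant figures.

2.54 × 10^6

atomic unit of electric field: E_au = E_h/(e a₀) = m_e²e⁵/((4πε₀)³ℏ⁴) = 5.20 × 10^11 V/m.
1.32 × 10^18 / 5.20 × 10^11 = 2.54 × 10^6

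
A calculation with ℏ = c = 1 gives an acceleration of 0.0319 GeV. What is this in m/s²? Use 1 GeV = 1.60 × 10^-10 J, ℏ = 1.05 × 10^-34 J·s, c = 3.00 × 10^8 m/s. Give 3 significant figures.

Acceleration is [L]/[T]² = c·[E]/ℏ.
1 GeV → c/ℏ × (1 GeV in J) = 4.57 × 10^32 m/s².
Result: 0.0319 × 4.57 × 10^32 = 1.46 × 10^31 m/s².

1.46 × 10^31 m/s²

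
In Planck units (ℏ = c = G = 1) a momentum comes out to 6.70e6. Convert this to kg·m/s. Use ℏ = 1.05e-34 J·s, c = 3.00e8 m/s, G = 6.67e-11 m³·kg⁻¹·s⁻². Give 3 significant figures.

One Planck momentum: p_P = √(ℏc³/G) = 6.52 kg·m/s.
6.70e6 × 6.52 kg·m/s = 4.37e7 kg·m/s

4.37e7 kg·m/s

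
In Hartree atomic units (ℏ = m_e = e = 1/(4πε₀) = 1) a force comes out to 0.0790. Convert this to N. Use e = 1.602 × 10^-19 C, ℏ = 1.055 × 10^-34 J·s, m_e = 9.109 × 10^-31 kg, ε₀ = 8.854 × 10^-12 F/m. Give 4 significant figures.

6.494 × 10^-9 N

One atomic unit of force: F_au = E_h/a₀ = m_e²e⁶/((4πε₀)³ℏ⁴) = 8.220 × 10^-8 N.
0.0790 × 8.220 × 10^-8 N = 6.494 × 10^-9 N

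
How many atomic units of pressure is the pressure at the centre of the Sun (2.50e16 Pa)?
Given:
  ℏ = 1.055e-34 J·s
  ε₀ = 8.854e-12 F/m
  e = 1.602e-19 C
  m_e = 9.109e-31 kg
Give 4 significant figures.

853.5

atomic unit of pressure: P_au = E_h/a₀³ = m_e⁴e¹⁰/((4πε₀)⁵ℏ⁸) = 2.929e13 Pa.
2.50e16 / 2.929e13 = 853.5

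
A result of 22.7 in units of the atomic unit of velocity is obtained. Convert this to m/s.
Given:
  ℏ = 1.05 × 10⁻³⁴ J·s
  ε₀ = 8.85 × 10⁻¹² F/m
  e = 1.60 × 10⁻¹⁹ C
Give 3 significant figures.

One atomic unit of velocity: v_au = e²/(4πε₀ℏ) = 2.19 × 10⁶ m/s.
22.7 × 2.19 × 10⁶ m/s = 4.98 × 10⁷ m/s

4.98 × 10⁷ m/s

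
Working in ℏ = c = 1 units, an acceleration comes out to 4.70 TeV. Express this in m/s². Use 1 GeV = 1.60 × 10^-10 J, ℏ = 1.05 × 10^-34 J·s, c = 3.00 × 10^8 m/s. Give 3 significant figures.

2.15 × 10^36 m/s²

Acceleration is [L]/[T]² = c·[E]/ℏ.
1 GeV → c/ℏ × (1 GeV in J) = 4.57 × 10^32 m/s².
Convert the energy scale: 4.70 TeV = 4.70 × 10^3 GeV.
Result: 4.70 × 10^3 × 4.57 × 10^32 = 2.15 × 10^36 m/s².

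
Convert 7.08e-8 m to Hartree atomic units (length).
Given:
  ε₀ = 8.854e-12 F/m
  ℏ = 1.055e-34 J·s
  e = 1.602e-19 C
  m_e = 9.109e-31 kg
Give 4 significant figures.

1.337e3

Bohr radius: a₀ = 4πε₀ℏ²/(m_e e²) = 5.297e-11 m.
7.08e-8 / 5.297e-11 = 1.337e3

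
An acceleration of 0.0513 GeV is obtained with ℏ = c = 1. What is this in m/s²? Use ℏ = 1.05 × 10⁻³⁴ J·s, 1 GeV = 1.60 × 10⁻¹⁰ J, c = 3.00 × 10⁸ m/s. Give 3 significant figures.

Acceleration is [L]/[T]² = c·[E]/ℏ.
1 GeV → c/ℏ × (1 GeV in J) = 4.57 × 10³² m/s².
Result: 0.0513 × 4.57 × 10³² = 2.35 × 10³¹ m/s².

2.35 × 10³¹ m/s²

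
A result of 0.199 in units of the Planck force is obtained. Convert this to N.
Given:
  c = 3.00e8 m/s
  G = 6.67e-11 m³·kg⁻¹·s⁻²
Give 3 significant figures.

2.42e43 N

One Planck force: F_P = c⁴/G = 1.21e44 N.
0.199 × 1.21e44 N = 2.42e43 N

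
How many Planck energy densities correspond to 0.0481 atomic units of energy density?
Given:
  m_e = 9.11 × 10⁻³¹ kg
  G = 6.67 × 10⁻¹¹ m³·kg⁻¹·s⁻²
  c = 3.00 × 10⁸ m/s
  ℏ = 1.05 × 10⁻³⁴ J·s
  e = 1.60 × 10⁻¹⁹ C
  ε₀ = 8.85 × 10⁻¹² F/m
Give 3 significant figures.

atomic unit of energy density: u_au = E_h/a₀³ = m_e⁴e¹⁰/((4πε₀)⁵ℏ⁸) = 3.01 × 10¹³ J/m³
Planck energy density: u_P = c⁷/(ℏG²) = 4.68 × 10¹¹³ J/m³
0.0481 × 3.01 × 10¹³ / 4.68 × 10¹¹³ = 3.10 × 10⁻¹⁰²

3.10 × 10⁻¹⁰²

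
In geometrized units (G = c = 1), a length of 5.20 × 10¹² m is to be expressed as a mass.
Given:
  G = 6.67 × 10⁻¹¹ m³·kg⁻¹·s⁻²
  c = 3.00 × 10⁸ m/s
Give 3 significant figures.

Length → mass via c²/G.
5.20 × 10¹² m × (c²/G) = 7.02 × 10³⁹ kg

7.02 × 10³⁹ kg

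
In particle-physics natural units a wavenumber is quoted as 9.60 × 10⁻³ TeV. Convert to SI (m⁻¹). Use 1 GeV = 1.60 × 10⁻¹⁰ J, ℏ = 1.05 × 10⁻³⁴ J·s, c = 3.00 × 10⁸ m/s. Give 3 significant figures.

4.88 × 10¹⁶ m⁻¹

Inverse length is [E]/(ℏc).
1 GeV → 1/(ℏc) × (1 GeV in J) = 5.08 × 10¹⁵ m⁻¹.
Convert the energy scale: 9.60 × 10⁻³ TeV = 9.60 GeV.
Result: 9.60 × 5.08 × 10¹⁵ = 4.88 × 10¹⁶ m⁻¹.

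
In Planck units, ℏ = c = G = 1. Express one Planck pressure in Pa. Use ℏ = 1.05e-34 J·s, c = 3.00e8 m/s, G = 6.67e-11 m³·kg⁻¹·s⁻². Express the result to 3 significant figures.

From ℏ = c = G = 1 the pressure scale is p_P = c⁷/(ℏG²).
  = 2.19e59 / 4.67e-55
  = 4.68e113 Pa

4.68e113 Pa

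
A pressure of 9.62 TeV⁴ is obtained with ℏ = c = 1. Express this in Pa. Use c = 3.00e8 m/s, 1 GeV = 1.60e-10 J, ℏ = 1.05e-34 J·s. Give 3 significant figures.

Pressure is [E]/[L]³ = [E]⁴/(ℏc)³.
1 GeV⁴ → 1/(ℏc)³ × (1 GeV in J)⁴ = 2.10e37 Pa.
Convert the energy scale: 9.62 TeV⁴ = 9.62e12 GeV⁴.
Result: 9.62e12 × 2.10e37 = 2.02e50 Pa.

2.02e50 Pa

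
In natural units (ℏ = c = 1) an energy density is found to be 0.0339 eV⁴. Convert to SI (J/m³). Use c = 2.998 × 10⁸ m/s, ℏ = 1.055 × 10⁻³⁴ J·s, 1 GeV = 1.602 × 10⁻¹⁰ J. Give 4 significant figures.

[E]/[L]³ = [E]⁴/(ℏc)³; restore (ℏc)⁻³.
1 GeV⁴ → 1/(ℏc)³ × (1 GeV in J)⁴ = 2.082 × 10³⁷ J/m³.
Convert the energy scale: 0.0339 eV⁴ = 3.39 × 10⁻³⁸ GeV⁴.
Result: 3.39 × 10⁻³⁸ × 2.082 × 10³⁷ = 0.7057 J/m³.

0.7057 J/m³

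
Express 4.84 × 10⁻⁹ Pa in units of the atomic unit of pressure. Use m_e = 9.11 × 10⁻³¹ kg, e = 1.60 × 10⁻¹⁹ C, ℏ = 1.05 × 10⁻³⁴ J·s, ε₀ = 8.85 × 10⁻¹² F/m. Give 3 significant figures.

atomic unit of pressure: P_au = E_h/a₀³ = m_e⁴e¹⁰/((4πε₀)⁵ℏ⁸) = 3.01 × 10¹³ Pa.
4.84 × 10⁻⁹ / 3.01 × 10¹³ = 1.61 × 10⁻²²

1.61 × 10⁻²²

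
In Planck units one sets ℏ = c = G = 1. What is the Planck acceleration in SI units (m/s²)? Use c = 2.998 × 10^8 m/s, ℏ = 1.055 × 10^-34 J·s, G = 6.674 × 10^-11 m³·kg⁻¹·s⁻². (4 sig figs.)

5.560 × 10^51 m/s²

a_P = √(c⁷/(ℏG))
  = √(3.092 × 10^103)
  = 5.560 × 10^51 m/s²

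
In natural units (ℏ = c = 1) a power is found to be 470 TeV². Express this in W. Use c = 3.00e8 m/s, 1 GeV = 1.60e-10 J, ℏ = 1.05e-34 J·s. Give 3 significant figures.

Power is [E]/[T] = [E]²/ℏ.
1 GeV² → 1/ℏ × (1 GeV in J)² = 2.44e14 W.
Convert the energy scale: 470 TeV² = 4.70e8 GeV².
Result: 4.70e8 × 2.44e14 = 1.15e23 W.

1.15e23 W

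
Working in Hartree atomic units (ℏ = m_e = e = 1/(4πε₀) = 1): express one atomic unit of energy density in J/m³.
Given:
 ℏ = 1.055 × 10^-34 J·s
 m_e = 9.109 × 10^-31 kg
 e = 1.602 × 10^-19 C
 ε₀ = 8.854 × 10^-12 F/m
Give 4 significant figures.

From ℏ = m_e = e = 1/(4πε₀) = 1 the energy density scale is u_au = E_h/a₀³ = m_e⁴e¹⁰/((4πε₀)⁵ℏ⁸).
E_h = 4.354 × 10^-18 J
a₀ = 5.297 × 10^-11 m
E_h/a₀³ = 2.929 × 10^13 J/m³

2.929 × 10^13 J/m³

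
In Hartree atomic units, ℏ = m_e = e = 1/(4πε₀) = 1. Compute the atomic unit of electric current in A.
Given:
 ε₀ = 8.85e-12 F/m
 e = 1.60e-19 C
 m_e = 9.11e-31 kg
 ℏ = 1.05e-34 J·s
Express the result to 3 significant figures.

6.67e-3 A

From ℏ = m_e = e = 1/(4πε₀) = 1 the current scale is I_au = e E_h/ℏ = m_e e⁵/((4πε₀)²ℏ³).
E_h = 4.38e-18 J
e·E_h/ℏ = 6.67e-3 A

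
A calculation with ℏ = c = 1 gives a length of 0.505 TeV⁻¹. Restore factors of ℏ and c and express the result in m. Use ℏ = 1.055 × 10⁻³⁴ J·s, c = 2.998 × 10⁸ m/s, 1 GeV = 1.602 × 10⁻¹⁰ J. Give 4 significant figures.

9.970 × 10⁻²⁰ m

A length is [E]⁻¹ in ℏ=c=1; restore one factor of ℏc.
1 GeV⁻¹ → ℏc × (1 GeV in J)⁻¹ = 1.974 × 10⁻¹⁶ m.
Convert the energy scale: 0.505 TeV⁻¹ = 5.05 × 10⁻⁴ GeV⁻¹.
Result: 5.05 × 10⁻⁴ × 1.974 × 10⁻¹⁶ = 9.970 × 10⁻²⁰ m.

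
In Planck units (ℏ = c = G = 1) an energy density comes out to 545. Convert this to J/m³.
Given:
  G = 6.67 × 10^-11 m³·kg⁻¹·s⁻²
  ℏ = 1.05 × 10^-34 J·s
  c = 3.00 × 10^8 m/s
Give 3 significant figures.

One Planck energy density: u_P = c⁷/(ℏG²) = 4.68 × 10^113 J/m³.
545 × 4.68 × 10^113 J/m³ = 2.55 × 10^116 J/m³

2.55 × 10^116 J/m³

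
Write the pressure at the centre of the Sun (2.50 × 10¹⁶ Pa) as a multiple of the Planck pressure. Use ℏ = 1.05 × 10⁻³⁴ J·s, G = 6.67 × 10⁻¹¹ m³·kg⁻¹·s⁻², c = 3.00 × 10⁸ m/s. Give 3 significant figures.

Planck pressure: p_P = c⁷/(ℏG²) = 4.68 × 10¹¹³ Pa.
2.50 × 10¹⁶ / 4.68 × 10¹¹³ = 5.34 × 10⁻⁹⁸

5.34 × 10⁻⁹⁸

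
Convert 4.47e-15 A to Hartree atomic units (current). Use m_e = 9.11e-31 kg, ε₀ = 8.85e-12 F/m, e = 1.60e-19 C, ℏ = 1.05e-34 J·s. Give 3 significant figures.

6.70e-13

atomic unit of electric current: I_au = e E_h/ℏ = m_e e⁵/((4πε₀)²ℏ³) = 6.67e-3 A.
4.47e-15 / 6.67e-3 = 6.70e-13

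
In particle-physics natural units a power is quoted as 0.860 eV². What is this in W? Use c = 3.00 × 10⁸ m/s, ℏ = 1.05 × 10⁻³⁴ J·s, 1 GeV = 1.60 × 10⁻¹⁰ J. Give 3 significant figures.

Power is [E]/[T] = [E]²/ℏ.
1 GeV² → 1/ℏ × (1 GeV in J)² = 2.44 × 10¹⁴ W.
Convert the energy scale: 0.860 eV² = 8.60 × 10⁻¹⁹ GeV².
Result: 8.60 × 10⁻¹⁹ × 2.44 × 10¹⁴ = 2.10 × 10⁻⁴ W.

2.10 × 10⁻⁴ W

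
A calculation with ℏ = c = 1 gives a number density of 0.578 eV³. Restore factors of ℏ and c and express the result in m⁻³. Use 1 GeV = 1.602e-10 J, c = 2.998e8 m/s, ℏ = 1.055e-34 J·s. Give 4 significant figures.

7.510e19 m⁻³

Number density is [L]⁻³ = [E]³/(ℏc)³.
1 GeV³ → 1/(ℏc)³ × (1 GeV in J)³ = 1.299e47 m⁻³.
Convert the energy scale: 0.578 eV³ = 5.78e-28 GeV³.
Result: 5.78e-28 × 1.299e47 = 7.510e19 m⁻³.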